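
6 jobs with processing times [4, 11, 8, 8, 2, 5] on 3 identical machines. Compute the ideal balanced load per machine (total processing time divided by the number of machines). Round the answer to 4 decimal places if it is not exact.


Total processing time = 4 + 11 + 8 + 8 + 2 + 5 = 38
Number of machines = 3
Ideal balanced load = 38 / 3 = 12.6667

12.6667


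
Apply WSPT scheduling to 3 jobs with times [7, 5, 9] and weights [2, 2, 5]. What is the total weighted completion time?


Compute p/w ratios and sort ascending (WSPT): [(9, 5), (5, 2), (7, 2)]
Compute weighted completion times:
  Job (p=9,w=5): C=9, w*C=5*9=45
  Job (p=5,w=2): C=14, w*C=2*14=28
  Job (p=7,w=2): C=21, w*C=2*21=42
Total weighted completion time = 115

115


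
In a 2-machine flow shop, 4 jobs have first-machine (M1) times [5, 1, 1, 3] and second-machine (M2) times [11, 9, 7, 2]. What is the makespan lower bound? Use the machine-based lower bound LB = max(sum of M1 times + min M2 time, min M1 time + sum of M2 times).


LB1 = sum(M1 times) + min(M2 times) = 10 + 2 = 12
LB2 = min(M1 times) + sum(M2 times) = 1 + 29 = 30
Lower bound = max(LB1, LB2) = max(12, 30) = 30

30


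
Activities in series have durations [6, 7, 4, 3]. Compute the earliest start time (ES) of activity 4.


Activity 4 starts after activities 1 through 3 complete.
Predecessor durations: [6, 7, 4]
ES = 6 + 7 + 4 = 17

17


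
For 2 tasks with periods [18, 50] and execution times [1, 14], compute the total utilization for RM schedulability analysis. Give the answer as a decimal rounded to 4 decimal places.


Compute individual utilizations (exact fractions):
  Task 1: C/T = 1/18 (approx. 0.0556)
  Task 2: C/T = 14/50 = 7/25 (approx. 0.28)
Total utilization U = 1/18 + 7/25 = 151/450
Rounded to 4 decimal places: U = 0.3356
RM (Liu & Layland) bound for 2 tasks = 0.828427; compare with U = 151/450 (approx. 0.335556)
U <= bound, so schedulable by RM sufficient condition.

0.3356


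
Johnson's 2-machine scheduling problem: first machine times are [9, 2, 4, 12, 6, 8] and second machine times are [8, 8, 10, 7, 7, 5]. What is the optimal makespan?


Apply Johnson's rule:
  Group 1 (a <= b): [(2, 2, 8), (3, 4, 10), (5, 6, 7)]
  Group 2 (a > b): [(1, 9, 8), (4, 12, 7), (6, 8, 5)]
Optimal job order: [2, 3, 5, 1, 4, 6]
Schedule:
  Job 2: M1 done at 2, M2 done at 10
  Job 3: M1 done at 6, M2 done at 20
  Job 5: M1 done at 12, M2 done at 27
  Job 1: M1 done at 21, M2 done at 35
  Job 4: M1 done at 33, M2 done at 42
  Job 6: M1 done at 41, M2 done at 47
Makespan = 47

47


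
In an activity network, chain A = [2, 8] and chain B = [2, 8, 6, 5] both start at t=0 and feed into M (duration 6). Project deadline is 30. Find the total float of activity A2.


Forward pass: ES(A2) = sum of predecessors on chain A = 2
EF = ES + duration = 2 + 8 = 10
Backward pass: LF(M) = deadline = 30; LS(M) = 30 - 6 = 24
LF(A2) = LS(M) - sum(successors on chain A) = 24 - 0 = 24
LS = LF - duration = 24 - 8 = 16
Total float = LS - ES = 16 - 2 = 14

14


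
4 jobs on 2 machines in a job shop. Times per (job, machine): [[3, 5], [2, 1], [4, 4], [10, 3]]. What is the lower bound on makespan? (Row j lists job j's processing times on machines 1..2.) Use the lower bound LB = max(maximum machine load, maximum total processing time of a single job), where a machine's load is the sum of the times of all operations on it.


Machine loads:
  Machine 1: 3 + 2 + 4 + 10 = 19
  Machine 2: 5 + 1 + 4 + 3 = 13
Max machine load = 19
Job totals:
  Job 1: 8
  Job 2: 3
  Job 3: 8
  Job 4: 13
Max job total = 13
Lower bound = max(19, 13) = 19

19


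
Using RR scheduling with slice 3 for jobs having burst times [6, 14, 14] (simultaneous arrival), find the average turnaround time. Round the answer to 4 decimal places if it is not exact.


Time quantum = 3
Execution trace:
  J1 runs 3 units, time = 3
  J2 runs 3 units, time = 6
  J3 runs 3 units, time = 9
  J1 runs 3 units, time = 12
  J2 runs 3 units, time = 15
  J3 runs 3 units, time = 18
  J2 runs 3 units, time = 21
  J3 runs 3 units, time = 24
  J2 runs 3 units, time = 27
  J3 runs 3 units, time = 30
  J2 runs 2 units, time = 32
  J3 runs 2 units, time = 34
Finish times: [12, 32, 34]
Average turnaround = 78/3 = 26.0

26.0


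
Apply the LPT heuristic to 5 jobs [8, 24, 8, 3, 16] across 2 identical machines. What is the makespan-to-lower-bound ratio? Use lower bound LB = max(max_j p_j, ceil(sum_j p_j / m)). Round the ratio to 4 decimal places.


LPT order: [24, 16, 8, 8, 3]
Machine loads after assignment: [32, 27]
LPT makespan = 32
Lower bound = max(max_job, ceil(total/2)) = max(24, 30) = 30
Ratio = 32 / 30 = 1.0667

1.0667


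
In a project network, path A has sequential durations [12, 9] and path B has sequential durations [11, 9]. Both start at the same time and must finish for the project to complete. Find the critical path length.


Path A total = 12 + 9 = 21
Path B total = 11 + 9 = 20
Critical path = longest path = max(21, 20) = 21

21


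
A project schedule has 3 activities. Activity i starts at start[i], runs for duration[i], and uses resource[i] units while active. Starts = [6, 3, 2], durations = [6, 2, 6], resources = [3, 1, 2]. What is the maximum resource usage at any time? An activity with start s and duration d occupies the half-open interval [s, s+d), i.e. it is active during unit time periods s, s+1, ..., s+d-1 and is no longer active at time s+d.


Each activity i is active on [start_i, start_i + duration_i).
Compute total resource usage per time slot:
  t=0: active resources = [], total = 0
  t=1: active resources = [], total = 0
  t=2: active resources = [2], total = 2
  t=3: active resources = [1, 2], total = 3
  t=4: active resources = [1, 2], total = 3
  t=5: active resources = [2], total = 2
  t=6: active resources = [3, 2], total = 5
  t=7: active resources = [3, 2], total = 5
  t=8: active resources = [3], total = 3
  t=9: active resources = [3], total = 3
  t=10: active resources = [3], total = 3
  t=11: active resources = [3], total = 3
Peak resource demand = 5

5


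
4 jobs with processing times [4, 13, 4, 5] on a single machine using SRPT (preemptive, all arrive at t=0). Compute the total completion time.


Since all jobs arrive at t=0, SRPT equals SPT ordering.
SPT order: [4, 4, 5, 13]
Completion times:
  Job 1: p=4, C=4
  Job 2: p=4, C=8
  Job 3: p=5, C=13
  Job 4: p=13, C=26
Total completion time = 4 + 8 + 13 + 26 = 51

51


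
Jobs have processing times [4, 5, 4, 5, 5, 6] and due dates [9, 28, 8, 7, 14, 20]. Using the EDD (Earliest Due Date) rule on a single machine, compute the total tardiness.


Sort by due date (EDD order): [(5, 7), (4, 8), (4, 9), (5, 14), (6, 20), (5, 28)]
Compute completion times and tardiness:
  Job 1: p=5, d=7, C=5, tardiness=max(0,5-7)=0
  Job 2: p=4, d=8, C=9, tardiness=max(0,9-8)=1
  Job 3: p=4, d=9, C=13, tardiness=max(0,13-9)=4
  Job 4: p=5, d=14, C=18, tardiness=max(0,18-14)=4
  Job 5: p=6, d=20, C=24, tardiness=max(0,24-20)=4
  Job 6: p=5, d=28, C=29, tardiness=max(0,29-28)=1
Total tardiness = 14

14


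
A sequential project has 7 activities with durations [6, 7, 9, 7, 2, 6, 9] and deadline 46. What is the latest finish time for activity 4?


LF(activity 4) = deadline - sum of successor durations
Successors: activities 5 through 7 with durations [2, 6, 9]
Sum of successor durations = 17
LF = 46 - 17 = 29

29


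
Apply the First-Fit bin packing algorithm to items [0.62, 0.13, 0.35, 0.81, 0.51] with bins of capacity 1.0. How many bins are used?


Place items sequentially using First-Fit:
  Item 0.62 -> new Bin 1
  Item 0.13 -> Bin 1 (now 0.75)
  Item 0.35 -> new Bin 2
  Item 0.81 -> new Bin 3
  Item 0.51 -> Bin 2 (now 0.86)
Total bins used = 3

3


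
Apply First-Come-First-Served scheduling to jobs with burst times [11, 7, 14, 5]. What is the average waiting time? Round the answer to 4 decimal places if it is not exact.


FCFS order (as given): [11, 7, 14, 5]
Waiting times:
  Job 1: wait = 0
  Job 2: wait = 11
  Job 3: wait = 18
  Job 4: wait = 32
Sum of waiting times = 61
Average waiting time = 61/4 = 15.25

15.25


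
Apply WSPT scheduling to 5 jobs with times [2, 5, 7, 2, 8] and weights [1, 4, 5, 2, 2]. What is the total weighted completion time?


Compute p/w ratios and sort ascending (WSPT): [(2, 2), (5, 4), (7, 5), (2, 1), (8, 2)]
Compute weighted completion times:
  Job (p=2,w=2): C=2, w*C=2*2=4
  Job (p=5,w=4): C=7, w*C=4*7=28
  Job (p=7,w=5): C=14, w*C=5*14=70
  Job (p=2,w=1): C=16, w*C=1*16=16
  Job (p=8,w=2): C=24, w*C=2*24=48
Total weighted completion time = 166

166


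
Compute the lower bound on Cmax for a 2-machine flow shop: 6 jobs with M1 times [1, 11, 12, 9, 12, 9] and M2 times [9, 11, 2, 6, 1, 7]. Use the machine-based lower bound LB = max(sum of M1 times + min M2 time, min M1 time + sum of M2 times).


LB1 = sum(M1 times) + min(M2 times) = 54 + 1 = 55
LB2 = min(M1 times) + sum(M2 times) = 1 + 36 = 37
Lower bound = max(LB1, LB2) = max(55, 37) = 55

55


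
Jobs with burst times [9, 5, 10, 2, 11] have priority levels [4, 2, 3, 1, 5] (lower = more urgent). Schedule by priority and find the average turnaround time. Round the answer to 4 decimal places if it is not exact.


Sort by priority (ascending = highest first):
Order: [(1, 2), (2, 5), (3, 10), (4, 9), (5, 11)]
Completion times:
  Priority 1, burst=2, C=2
  Priority 2, burst=5, C=7
  Priority 3, burst=10, C=17
  Priority 4, burst=9, C=26
  Priority 5, burst=11, C=37
Average turnaround = 89/5 = 17.8

17.8


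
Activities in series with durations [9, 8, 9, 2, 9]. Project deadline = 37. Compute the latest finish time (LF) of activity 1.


LF(activity 1) = deadline - sum of successor durations
Successors: activities 2 through 5 with durations [8, 9, 2, 9]
Sum of successor durations = 28
LF = 37 - 28 = 9

9


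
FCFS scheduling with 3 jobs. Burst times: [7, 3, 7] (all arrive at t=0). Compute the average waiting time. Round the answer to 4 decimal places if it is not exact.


FCFS order (as given): [7, 3, 7]
Waiting times:
  Job 1: wait = 0
  Job 2: wait = 7
  Job 3: wait = 10
Sum of waiting times = 17
Average waiting time = 17/3 = 5.6667

5.6667


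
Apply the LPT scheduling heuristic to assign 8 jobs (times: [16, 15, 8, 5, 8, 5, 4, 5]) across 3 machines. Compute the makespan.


Sort jobs in decreasing order (LPT): [16, 15, 8, 8, 5, 5, 5, 4]
Assign each job to the least loaded machine:
  Machine 1: jobs [16, 5], load = 21
  Machine 2: jobs [15, 5, 4], load = 24
  Machine 3: jobs [8, 8, 5], load = 21
Makespan = max load = 24

24


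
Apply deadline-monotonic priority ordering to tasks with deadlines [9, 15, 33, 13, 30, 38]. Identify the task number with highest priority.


Sort tasks by relative deadline (ascending):
  Task 1: deadline = 9
  Task 4: deadline = 13
  Task 2: deadline = 15
  Task 5: deadline = 30
  Task 3: deadline = 33
  Task 6: deadline = 38
Priority order (highest first): [1, 4, 2, 5, 3, 6]
Highest priority task = 1

1


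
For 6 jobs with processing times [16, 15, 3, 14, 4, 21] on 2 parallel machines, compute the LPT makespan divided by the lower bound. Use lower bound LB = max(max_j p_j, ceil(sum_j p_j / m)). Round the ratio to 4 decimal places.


LPT order: [21, 16, 15, 14, 4, 3]
Machine loads after assignment: [38, 35]
LPT makespan = 38
Lower bound = max(max_job, ceil(total/2)) = max(21, 37) = 37
Ratio = 38 / 37 = 1.027

1.027


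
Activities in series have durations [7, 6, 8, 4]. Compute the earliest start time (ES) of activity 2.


Activity 2 starts after activities 1 through 1 complete.
Predecessor durations: [7]
ES = 7 = 7

7


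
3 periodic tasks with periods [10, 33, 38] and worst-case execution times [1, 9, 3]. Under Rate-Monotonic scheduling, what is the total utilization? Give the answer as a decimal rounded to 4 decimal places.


Compute individual utilizations (exact fractions):
  Task 1: C/T = 1/10 (approx. 0.1)
  Task 2: C/T = 9/33 = 3/11 (approx. 0.2727)
  Task 3: C/T = 3/38 (approx. 0.0789)
Total utilization U = 1/10 + 3/11 + 3/38 = 472/1045
Rounded to 4 decimal places: U = 0.4517
RM (Liu & Layland) bound for 3 tasks = 0.779763; compare with U = 472/1045 (approx. 0.451675)
U <= bound, so schedulable by RM sufficient condition.

0.4517


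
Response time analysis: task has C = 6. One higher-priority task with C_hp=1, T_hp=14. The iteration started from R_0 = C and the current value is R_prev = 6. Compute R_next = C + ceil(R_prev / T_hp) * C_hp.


R_next = C + ceil(R_prev / T_hp) * C_hp
ceil(6 / 14) = ceil(0.4286) = 1
Interference = 1 * 1 = 1
R_next = 6 + 1 = 7

7


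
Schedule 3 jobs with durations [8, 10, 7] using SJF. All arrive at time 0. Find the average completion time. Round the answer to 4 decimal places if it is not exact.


SJF order (ascending): [7, 8, 10]
Completion times:
  Job 1: burst=7, C=7
  Job 2: burst=8, C=15
  Job 3: burst=10, C=25
Average completion = 47/3 = 15.6667

15.6667


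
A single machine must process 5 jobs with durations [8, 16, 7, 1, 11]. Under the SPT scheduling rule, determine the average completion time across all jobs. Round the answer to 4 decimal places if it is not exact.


Sort jobs by processing time (SPT order): [1, 7, 8, 11, 16]
Compute completion times sequentially:
  Job 1: processing = 1, completes at 1
  Job 2: processing = 7, completes at 8
  Job 3: processing = 8, completes at 16
  Job 4: processing = 11, completes at 27
  Job 5: processing = 16, completes at 43
Sum of completion times = 95
Average completion time = 95/5 = 19.0

19.0


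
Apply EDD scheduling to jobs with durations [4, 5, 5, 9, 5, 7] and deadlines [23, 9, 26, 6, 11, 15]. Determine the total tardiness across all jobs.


Sort by due date (EDD order): [(9, 6), (5, 9), (5, 11), (7, 15), (4, 23), (5, 26)]
Compute completion times and tardiness:
  Job 1: p=9, d=6, C=9, tardiness=max(0,9-6)=3
  Job 2: p=5, d=9, C=14, tardiness=max(0,14-9)=5
  Job 3: p=5, d=11, C=19, tardiness=max(0,19-11)=8
  Job 4: p=7, d=15, C=26, tardiness=max(0,26-15)=11
  Job 5: p=4, d=23, C=30, tardiness=max(0,30-23)=7
  Job 6: p=5, d=26, C=35, tardiness=max(0,35-26)=9
Total tardiness = 43

43


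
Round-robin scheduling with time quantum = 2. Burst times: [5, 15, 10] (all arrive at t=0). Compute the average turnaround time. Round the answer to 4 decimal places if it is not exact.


Time quantum = 2
Execution trace:
  J1 runs 2 units, time = 2
  J2 runs 2 units, time = 4
  J3 runs 2 units, time = 6
  J1 runs 2 units, time = 8
  J2 runs 2 units, time = 10
  J3 runs 2 units, time = 12
  J1 runs 1 units, time = 13
  J2 runs 2 units, time = 15
  J3 runs 2 units, time = 17
  J2 runs 2 units, time = 19
  J3 runs 2 units, time = 21
  J2 runs 2 units, time = 23
  J3 runs 2 units, time = 25
  J2 runs 2 units, time = 27
  J2 runs 2 units, time = 29
  J2 runs 1 units, time = 30
Finish times: [13, 30, 25]
Average turnaround = 68/3 = 22.6667

22.6667


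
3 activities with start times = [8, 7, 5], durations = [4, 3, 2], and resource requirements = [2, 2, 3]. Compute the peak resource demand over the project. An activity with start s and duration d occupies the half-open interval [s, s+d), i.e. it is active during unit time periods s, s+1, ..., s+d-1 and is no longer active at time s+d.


Each activity i is active on [start_i, start_i + duration_i).
Compute total resource usage per time slot:
  t=0: active resources = [], total = 0
  t=1: active resources = [], total = 0
  t=2: active resources = [], total = 0
  t=3: active resources = [], total = 0
  t=4: active resources = [], total = 0
  t=5: active resources = [3], total = 3
  t=6: active resources = [3], total = 3
  t=7: active resources = [2], total = 2
  t=8: active resources = [2, 2], total = 4
  t=9: active resources = [2, 2], total = 4
  t=10: active resources = [2], total = 2
  t=11: active resources = [2], total = 2
Peak resource demand = 4

4


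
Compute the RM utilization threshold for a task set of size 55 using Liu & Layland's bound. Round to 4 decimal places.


Compute 2^(1/55) = 1.0126824244
Subtract 1: 1.0126824244 - 1 = 0.0126824244
Multiply by n: 55 * 0.0126824244 = 0.6975333420
Round to 4 dp: 0.6975

0.6975


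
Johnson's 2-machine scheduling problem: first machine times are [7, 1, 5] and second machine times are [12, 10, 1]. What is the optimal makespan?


Apply Johnson's rule:
  Group 1 (a <= b): [(2, 1, 10), (1, 7, 12)]
  Group 2 (a > b): [(3, 5, 1)]
Optimal job order: [2, 1, 3]
Schedule:
  Job 2: M1 done at 1, M2 done at 11
  Job 1: M1 done at 8, M2 done at 23
  Job 3: M1 done at 13, M2 done at 24
Makespan = 24

24


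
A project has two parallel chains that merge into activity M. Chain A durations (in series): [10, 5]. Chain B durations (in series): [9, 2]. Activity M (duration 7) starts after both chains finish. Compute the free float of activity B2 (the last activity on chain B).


ES(B2) = sum of predecessors on chain B = 9
EF(B2) = ES + duration = 9 + 2 = 11
Successor of B2 is M. ES(M) = max(sum(A), sum(B)) = max(15, 11) = 15
Free float = ES(successor) - EF(current) = 15 - 11 = 4

4


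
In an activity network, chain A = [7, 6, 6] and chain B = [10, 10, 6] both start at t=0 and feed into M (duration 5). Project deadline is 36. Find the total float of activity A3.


Forward pass: ES(A3) = sum of predecessors on chain A = 13
EF = ES + duration = 13 + 6 = 19
Backward pass: LF(M) = deadline = 36; LS(M) = 36 - 5 = 31
LF(A3) = LS(M) - sum(successors on chain A) = 31 - 0 = 31
LS = LF - duration = 31 - 6 = 25
Total float = LS - ES = 25 - 13 = 12

12


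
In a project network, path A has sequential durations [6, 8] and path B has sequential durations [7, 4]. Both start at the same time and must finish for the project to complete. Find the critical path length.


Path A total = 6 + 8 = 14
Path B total = 7 + 4 = 11
Critical path = longest path = max(14, 11) = 14

14


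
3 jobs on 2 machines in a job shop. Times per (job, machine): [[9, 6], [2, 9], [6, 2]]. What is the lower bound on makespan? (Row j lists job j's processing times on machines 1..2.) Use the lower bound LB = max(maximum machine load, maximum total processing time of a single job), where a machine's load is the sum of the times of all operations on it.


Machine loads:
  Machine 1: 9 + 2 + 6 = 17
  Machine 2: 6 + 9 + 2 = 17
Max machine load = 17
Job totals:
  Job 1: 15
  Job 2: 11
  Job 3: 8
Max job total = 15
Lower bound = max(17, 15) = 17

17


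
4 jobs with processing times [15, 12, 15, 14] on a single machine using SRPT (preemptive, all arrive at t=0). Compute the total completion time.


Since all jobs arrive at t=0, SRPT equals SPT ordering.
SPT order: [12, 14, 15, 15]
Completion times:
  Job 1: p=12, C=12
  Job 2: p=14, C=26
  Job 3: p=15, C=41
  Job 4: p=15, C=56
Total completion time = 12 + 26 + 41 + 56 = 135

135


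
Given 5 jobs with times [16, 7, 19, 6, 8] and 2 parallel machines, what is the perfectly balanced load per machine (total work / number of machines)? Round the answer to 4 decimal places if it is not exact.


Total processing time = 16 + 7 + 19 + 6 + 8 = 56
Number of machines = 2
Ideal balanced load = 56 / 2 = 28.0

28.0


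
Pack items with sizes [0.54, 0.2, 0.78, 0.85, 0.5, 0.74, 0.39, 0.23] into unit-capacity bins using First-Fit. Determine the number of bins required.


Place items sequentially using First-Fit:
  Item 0.54 -> new Bin 1
  Item 0.2 -> Bin 1 (now 0.74)
  Item 0.78 -> new Bin 2
  Item 0.85 -> new Bin 3
  Item 0.5 -> new Bin 4
  Item 0.74 -> new Bin 5
  Item 0.39 -> Bin 4 (now 0.89)
  Item 0.23 -> Bin 1 (now 0.97)
Total bins used = 5

5


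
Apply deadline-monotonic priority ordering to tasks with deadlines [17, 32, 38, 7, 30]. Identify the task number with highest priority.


Sort tasks by relative deadline (ascending):
  Task 4: deadline = 7
  Task 1: deadline = 17
  Task 5: deadline = 30
  Task 2: deadline = 32
  Task 3: deadline = 38
Priority order (highest first): [4, 1, 5, 2, 3]
Highest priority task = 4

4


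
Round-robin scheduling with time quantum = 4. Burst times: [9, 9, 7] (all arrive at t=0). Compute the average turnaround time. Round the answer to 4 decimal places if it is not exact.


Time quantum = 4
Execution trace:
  J1 runs 4 units, time = 4
  J2 runs 4 units, time = 8
  J3 runs 4 units, time = 12
  J1 runs 4 units, time = 16
  J2 runs 4 units, time = 20
  J3 runs 3 units, time = 23
  J1 runs 1 units, time = 24
  J2 runs 1 units, time = 25
Finish times: [24, 25, 23]
Average turnaround = 72/3 = 24.0

24.0


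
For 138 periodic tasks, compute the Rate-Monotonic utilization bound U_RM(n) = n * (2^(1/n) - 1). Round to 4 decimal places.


Compute 2^(1/138) = 1.0050354411
Subtract 1: 1.0050354411 - 1 = 0.0050354411
Multiply by n: 138 * 0.0050354411 = 0.6948908718
Round to 4 dp: 0.6949

0.6949


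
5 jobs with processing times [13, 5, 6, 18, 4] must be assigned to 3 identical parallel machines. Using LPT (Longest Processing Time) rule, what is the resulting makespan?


Sort jobs in decreasing order (LPT): [18, 13, 6, 5, 4]
Assign each job to the least loaded machine:
  Machine 1: jobs [18], load = 18
  Machine 2: jobs [13], load = 13
  Machine 3: jobs [6, 5, 4], load = 15
Makespan = max load = 18

18


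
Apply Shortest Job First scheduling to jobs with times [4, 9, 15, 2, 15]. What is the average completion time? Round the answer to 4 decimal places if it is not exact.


SJF order (ascending): [2, 4, 9, 15, 15]
Completion times:
  Job 1: burst=2, C=2
  Job 2: burst=4, C=6
  Job 3: burst=9, C=15
  Job 4: burst=15, C=30
  Job 5: burst=15, C=45
Average completion = 98/5 = 19.6

19.6


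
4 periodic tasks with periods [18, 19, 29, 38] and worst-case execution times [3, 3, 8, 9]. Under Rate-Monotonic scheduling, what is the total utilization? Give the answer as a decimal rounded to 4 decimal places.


Compute individual utilizations (exact fractions):
  Task 1: C/T = 3/18 = 1/6 (approx. 0.1667)
  Task 2: C/T = 3/19 (approx. 0.1579)
  Task 3: C/T = 8/29 (approx. 0.2759)
  Task 4: C/T = 9/38 (approx. 0.2368)
Total utilization U = 1/6 + 3/19 + 8/29 + 9/38 = 1384/1653
Rounded to 4 decimal places: U = 0.8373
RM (Liu & Layland) bound for 4 tasks = 0.756828; compare with U = 1384/1653 (approx. 0.837266)
bound < U <= 1, so the RM sufficient condition is not met (inconclusive; an exact test such as response-time analysis is needed).

0.8373


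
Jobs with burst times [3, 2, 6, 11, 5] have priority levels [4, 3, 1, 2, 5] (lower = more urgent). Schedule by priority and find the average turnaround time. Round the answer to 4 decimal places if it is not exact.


Sort by priority (ascending = highest first):
Order: [(1, 6), (2, 11), (3, 2), (4, 3), (5, 5)]
Completion times:
  Priority 1, burst=6, C=6
  Priority 2, burst=11, C=17
  Priority 3, burst=2, C=19
  Priority 4, burst=3, C=22
  Priority 5, burst=5, C=27
Average turnaround = 91/5 = 18.2

18.2


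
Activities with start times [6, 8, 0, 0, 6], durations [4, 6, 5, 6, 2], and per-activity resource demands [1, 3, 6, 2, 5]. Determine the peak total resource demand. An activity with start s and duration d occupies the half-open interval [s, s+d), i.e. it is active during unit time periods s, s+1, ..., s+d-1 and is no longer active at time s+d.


Each activity i is active on [start_i, start_i + duration_i).
Compute total resource usage per time slot:
  t=0: active resources = [6, 2], total = 8
  t=1: active resources = [6, 2], total = 8
  t=2: active resources = [6, 2], total = 8
  t=3: active resources = [6, 2], total = 8
  t=4: active resources = [6, 2], total = 8
  t=5: active resources = [2], total = 2
  t=6: active resources = [1, 5], total = 6
  t=7: active resources = [1, 5], total = 6
  t=8: active resources = [1, 3], total = 4
  t=9: active resources = [1, 3], total = 4
  t=10: active resources = [3], total = 3
  t=11: active resources = [3], total = 3
  t=12: active resources = [3], total = 3
  t=13: active resources = [3], total = 3
Peak resource demand = 8

8


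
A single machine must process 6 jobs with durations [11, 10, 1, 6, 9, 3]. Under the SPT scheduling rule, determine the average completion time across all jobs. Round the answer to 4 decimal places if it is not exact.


Sort jobs by processing time (SPT order): [1, 3, 6, 9, 10, 11]
Compute completion times sequentially:
  Job 1: processing = 1, completes at 1
  Job 2: processing = 3, completes at 4
  Job 3: processing = 6, completes at 10
  Job 4: processing = 9, completes at 19
  Job 5: processing = 10, completes at 29
  Job 6: processing = 11, completes at 40
Sum of completion times = 103
Average completion time = 103/6 = 17.1667

17.1667


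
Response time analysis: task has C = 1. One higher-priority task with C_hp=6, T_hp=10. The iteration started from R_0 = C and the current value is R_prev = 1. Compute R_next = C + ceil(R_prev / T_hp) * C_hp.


R_next = C + ceil(R_prev / T_hp) * C_hp
ceil(1 / 10) = ceil(0.1) = 1
Interference = 1 * 6 = 6
R_next = 1 + 6 = 7

7


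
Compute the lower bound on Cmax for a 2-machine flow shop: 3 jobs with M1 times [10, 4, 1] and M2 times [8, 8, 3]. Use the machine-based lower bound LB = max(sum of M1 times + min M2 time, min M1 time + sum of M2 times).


LB1 = sum(M1 times) + min(M2 times) = 15 + 3 = 18
LB2 = min(M1 times) + sum(M2 times) = 1 + 19 = 20
Lower bound = max(LB1, LB2) = max(18, 20) = 20

20


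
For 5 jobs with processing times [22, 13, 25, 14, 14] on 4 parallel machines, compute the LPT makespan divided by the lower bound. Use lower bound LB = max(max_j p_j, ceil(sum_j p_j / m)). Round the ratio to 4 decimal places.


LPT order: [25, 22, 14, 14, 13]
Machine loads after assignment: [25, 22, 27, 14]
LPT makespan = 27
Lower bound = max(max_job, ceil(total/4)) = max(25, 22) = 25
Ratio = 27 / 25 = 1.08

1.08


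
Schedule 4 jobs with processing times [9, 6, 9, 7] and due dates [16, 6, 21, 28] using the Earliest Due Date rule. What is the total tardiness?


Sort by due date (EDD order): [(6, 6), (9, 16), (9, 21), (7, 28)]
Compute completion times and tardiness:
  Job 1: p=6, d=6, C=6, tardiness=max(0,6-6)=0
  Job 2: p=9, d=16, C=15, tardiness=max(0,15-16)=0
  Job 3: p=9, d=21, C=24, tardiness=max(0,24-21)=3
  Job 4: p=7, d=28, C=31, tardiness=max(0,31-28)=3
Total tardiness = 6

6


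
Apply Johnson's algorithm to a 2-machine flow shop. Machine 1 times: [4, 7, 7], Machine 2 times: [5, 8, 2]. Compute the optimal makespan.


Apply Johnson's rule:
  Group 1 (a <= b): [(1, 4, 5), (2, 7, 8)]
  Group 2 (a > b): [(3, 7, 2)]
Optimal job order: [1, 2, 3]
Schedule:
  Job 1: M1 done at 4, M2 done at 9
  Job 2: M1 done at 11, M2 done at 19
  Job 3: M1 done at 18, M2 done at 21
Makespan = 21

21


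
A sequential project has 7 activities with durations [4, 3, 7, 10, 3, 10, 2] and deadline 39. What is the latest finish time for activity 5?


LF(activity 5) = deadline - sum of successor durations
Successors: activities 6 through 7 with durations [10, 2]
Sum of successor durations = 12
LF = 39 - 12 = 27

27


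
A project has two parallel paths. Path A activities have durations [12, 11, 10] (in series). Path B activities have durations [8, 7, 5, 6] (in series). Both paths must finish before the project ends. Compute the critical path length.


Path A total = 12 + 11 + 10 = 33
Path B total = 8 + 7 + 5 + 6 = 26
Critical path = longest path = max(33, 26) = 33

33


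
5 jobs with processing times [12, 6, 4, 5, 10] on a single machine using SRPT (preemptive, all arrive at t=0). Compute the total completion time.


Since all jobs arrive at t=0, SRPT equals SPT ordering.
SPT order: [4, 5, 6, 10, 12]
Completion times:
  Job 1: p=4, C=4
  Job 2: p=5, C=9
  Job 3: p=6, C=15
  Job 4: p=10, C=25
  Job 5: p=12, C=37
Total completion time = 4 + 9 + 15 + 25 + 37 = 90

90


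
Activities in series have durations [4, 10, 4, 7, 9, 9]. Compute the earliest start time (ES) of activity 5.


Activity 5 starts after activities 1 through 4 complete.
Predecessor durations: [4, 10, 4, 7]
ES = 4 + 10 + 4 + 7 = 25

25


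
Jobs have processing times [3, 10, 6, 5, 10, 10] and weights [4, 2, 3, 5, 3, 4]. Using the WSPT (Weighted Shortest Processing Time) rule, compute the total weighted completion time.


Compute p/w ratios and sort ascending (WSPT): [(3, 4), (5, 5), (6, 3), (10, 4), (10, 3), (10, 2)]
Compute weighted completion times:
  Job (p=3,w=4): C=3, w*C=4*3=12
  Job (p=5,w=5): C=8, w*C=5*8=40
  Job (p=6,w=3): C=14, w*C=3*14=42
  Job (p=10,w=4): C=24, w*C=4*24=96
  Job (p=10,w=3): C=34, w*C=3*34=102
  Job (p=10,w=2): C=44, w*C=2*44=88
Total weighted completion time = 380

380


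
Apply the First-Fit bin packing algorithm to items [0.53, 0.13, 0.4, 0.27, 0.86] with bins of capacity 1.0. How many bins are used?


Place items sequentially using First-Fit:
  Item 0.53 -> new Bin 1
  Item 0.13 -> Bin 1 (now 0.66)
  Item 0.4 -> new Bin 2
  Item 0.27 -> Bin 1 (now 0.93)
  Item 0.86 -> new Bin 3
Total bins used = 3

3


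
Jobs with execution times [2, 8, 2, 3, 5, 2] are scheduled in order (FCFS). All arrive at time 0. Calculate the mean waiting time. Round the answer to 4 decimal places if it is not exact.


FCFS order (as given): [2, 8, 2, 3, 5, 2]
Waiting times:
  Job 1: wait = 0
  Job 2: wait = 2
  Job 3: wait = 10
  Job 4: wait = 12
  Job 5: wait = 15
  Job 6: wait = 20
Sum of waiting times = 59
Average waiting time = 59/6 = 9.8333

9.8333


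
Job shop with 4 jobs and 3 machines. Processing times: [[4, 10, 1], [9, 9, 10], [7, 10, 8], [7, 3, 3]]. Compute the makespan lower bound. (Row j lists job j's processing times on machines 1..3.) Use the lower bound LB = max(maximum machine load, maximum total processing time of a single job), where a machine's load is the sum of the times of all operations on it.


Machine loads:
  Machine 1: 4 + 9 + 7 + 7 = 27
  Machine 2: 10 + 9 + 10 + 3 = 32
  Machine 3: 1 + 10 + 8 + 3 = 22
Max machine load = 32
Job totals:
  Job 1: 15
  Job 2: 28
  Job 3: 25
  Job 4: 13
Max job total = 28
Lower bound = max(32, 28) = 32

32


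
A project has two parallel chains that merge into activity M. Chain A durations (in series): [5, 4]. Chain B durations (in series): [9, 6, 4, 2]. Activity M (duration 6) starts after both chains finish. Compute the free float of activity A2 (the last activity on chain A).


ES(A2) = sum of predecessors on chain A = 5
EF(A2) = ES + duration = 5 + 4 = 9
Successor of A2 is M. ES(M) = max(sum(A), sum(B)) = max(9, 21) = 21
Free float = ES(successor) - EF(current) = 21 - 9 = 12

12


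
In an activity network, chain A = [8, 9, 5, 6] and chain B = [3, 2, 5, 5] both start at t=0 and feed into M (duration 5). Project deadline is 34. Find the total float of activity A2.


Forward pass: ES(A2) = sum of predecessors on chain A = 8
EF = ES + duration = 8 + 9 = 17
Backward pass: LF(M) = deadline = 34; LS(M) = 34 - 5 = 29
LF(A2) = LS(M) - sum(successors on chain A) = 29 - 11 = 18
LS = LF - duration = 18 - 9 = 9
Total float = LS - ES = 9 - 8 = 1

1


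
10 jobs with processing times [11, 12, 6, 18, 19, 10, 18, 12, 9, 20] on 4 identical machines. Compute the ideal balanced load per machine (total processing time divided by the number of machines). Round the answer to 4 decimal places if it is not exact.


Total processing time = 11 + 12 + 6 + 18 + 19 + 10 + 18 + 12 + 9 + 20 = 135
Number of machines = 4
Ideal balanced load = 135 / 4 = 33.75

33.75


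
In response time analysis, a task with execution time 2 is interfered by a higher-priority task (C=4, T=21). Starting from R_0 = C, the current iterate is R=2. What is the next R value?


R_next = C + ceil(R_prev / T_hp) * C_hp
ceil(2 / 21) = ceil(0.0952) = 1
Interference = 1 * 4 = 4
R_next = 2 + 4 = 6

6


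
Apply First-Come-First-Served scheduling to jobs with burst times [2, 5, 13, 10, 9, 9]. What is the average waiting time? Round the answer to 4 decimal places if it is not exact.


FCFS order (as given): [2, 5, 13, 10, 9, 9]
Waiting times:
  Job 1: wait = 0
  Job 2: wait = 2
  Job 3: wait = 7
  Job 4: wait = 20
  Job 5: wait = 30
  Job 6: wait = 39
Sum of waiting times = 98
Average waiting time = 98/6 = 16.3333

16.3333


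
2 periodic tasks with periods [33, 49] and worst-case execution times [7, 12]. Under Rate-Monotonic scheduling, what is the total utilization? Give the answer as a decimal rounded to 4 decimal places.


Compute individual utilizations (exact fractions):
  Task 1: C/T = 7/33 (approx. 0.2121)
  Task 2: C/T = 12/49 (approx. 0.2449)
Total utilization U = 7/33 + 12/49 = 739/1617
Rounded to 4 decimal places: U = 0.4570
RM (Liu & Layland) bound for 2 tasks = 0.828427; compare with U = 739/1617 (approx. 0.457019)
U <= bound, so schedulable by RM sufficient condition.

0.4570


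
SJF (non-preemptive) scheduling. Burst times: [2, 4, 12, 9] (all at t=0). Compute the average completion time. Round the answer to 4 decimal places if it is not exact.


SJF order (ascending): [2, 4, 9, 12]
Completion times:
  Job 1: burst=2, C=2
  Job 2: burst=4, C=6
  Job 3: burst=9, C=15
  Job 4: burst=12, C=27
Average completion = 50/4 = 12.5

12.5


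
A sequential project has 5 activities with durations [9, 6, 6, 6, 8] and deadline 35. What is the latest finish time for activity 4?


LF(activity 4) = deadline - sum of successor durations
Successors: activities 5 through 5 with durations [8]
Sum of successor durations = 8
LF = 35 - 8 = 27

27


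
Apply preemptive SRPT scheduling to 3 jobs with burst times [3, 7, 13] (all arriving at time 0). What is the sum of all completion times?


Since all jobs arrive at t=0, SRPT equals SPT ordering.
SPT order: [3, 7, 13]
Completion times:
  Job 1: p=3, C=3
  Job 2: p=7, C=10
  Job 3: p=13, C=23
Total completion time = 3 + 10 + 23 = 36

36


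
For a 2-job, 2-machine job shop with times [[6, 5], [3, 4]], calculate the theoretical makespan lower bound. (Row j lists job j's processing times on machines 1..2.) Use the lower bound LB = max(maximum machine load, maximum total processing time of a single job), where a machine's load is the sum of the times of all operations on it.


Machine loads:
  Machine 1: 6 + 3 = 9
  Machine 2: 5 + 4 = 9
Max machine load = 9
Job totals:
  Job 1: 11
  Job 2: 7
Max job total = 11
Lower bound = max(9, 11) = 11

11


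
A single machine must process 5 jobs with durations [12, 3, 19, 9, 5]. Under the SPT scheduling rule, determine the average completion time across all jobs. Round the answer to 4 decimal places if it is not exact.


Sort jobs by processing time (SPT order): [3, 5, 9, 12, 19]
Compute completion times sequentially:
  Job 1: processing = 3, completes at 3
  Job 2: processing = 5, completes at 8
  Job 3: processing = 9, completes at 17
  Job 4: processing = 12, completes at 29
  Job 5: processing = 19, completes at 48
Sum of completion times = 105
Average completion time = 105/5 = 21.0

21.0


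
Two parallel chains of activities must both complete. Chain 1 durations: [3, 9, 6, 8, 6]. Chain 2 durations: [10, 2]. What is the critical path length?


Path A total = 3 + 9 + 6 + 8 + 6 = 32
Path B total = 10 + 2 = 12
Critical path = longest path = max(32, 12) = 32

32


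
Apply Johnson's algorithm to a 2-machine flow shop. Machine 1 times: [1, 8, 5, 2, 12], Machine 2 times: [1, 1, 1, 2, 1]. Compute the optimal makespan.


Apply Johnson's rule:
  Group 1 (a <= b): [(1, 1, 1), (4, 2, 2)]
  Group 2 (a > b): [(2, 8, 1), (3, 5, 1), (5, 12, 1)]
Optimal job order: [1, 4, 2, 3, 5]
Schedule:
  Job 1: M1 done at 1, M2 done at 2
  Job 4: M1 done at 3, M2 done at 5
  Job 2: M1 done at 11, M2 done at 12
  Job 3: M1 done at 16, M2 done at 17
  Job 5: M1 done at 28, M2 done at 29
Makespan = 29

29


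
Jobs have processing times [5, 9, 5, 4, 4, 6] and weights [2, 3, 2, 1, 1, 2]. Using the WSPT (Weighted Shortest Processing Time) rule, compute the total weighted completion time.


Compute p/w ratios and sort ascending (WSPT): [(5, 2), (5, 2), (9, 3), (6, 2), (4, 1), (4, 1)]
Compute weighted completion times:
  Job (p=5,w=2): C=5, w*C=2*5=10
  Job (p=5,w=2): C=10, w*C=2*10=20
  Job (p=9,w=3): C=19, w*C=3*19=57
  Job (p=6,w=2): C=25, w*C=2*25=50
  Job (p=4,w=1): C=29, w*C=1*29=29
  Job (p=4,w=1): C=33, w*C=1*33=33
Total weighted completion time = 199

199


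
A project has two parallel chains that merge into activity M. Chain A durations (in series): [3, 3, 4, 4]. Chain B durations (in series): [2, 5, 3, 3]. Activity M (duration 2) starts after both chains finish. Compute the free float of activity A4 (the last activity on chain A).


ES(A4) = sum of predecessors on chain A = 10
EF(A4) = ES + duration = 10 + 4 = 14
Successor of A4 is M. ES(M) = max(sum(A), sum(B)) = max(14, 13) = 14
Free float = ES(successor) - EF(current) = 14 - 14 = 0

0


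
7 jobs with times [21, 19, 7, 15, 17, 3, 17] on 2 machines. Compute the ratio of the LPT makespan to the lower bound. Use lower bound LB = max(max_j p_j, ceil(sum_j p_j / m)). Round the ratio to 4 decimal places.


LPT order: [21, 19, 17, 17, 15, 7, 3]
Machine loads after assignment: [48, 51]
LPT makespan = 51
Lower bound = max(max_job, ceil(total/2)) = max(21, 50) = 50
Ratio = 51 / 50 = 1.02

1.02


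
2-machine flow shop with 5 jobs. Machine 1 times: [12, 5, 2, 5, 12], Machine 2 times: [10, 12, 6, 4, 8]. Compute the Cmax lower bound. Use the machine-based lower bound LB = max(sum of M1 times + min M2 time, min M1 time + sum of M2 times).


LB1 = sum(M1 times) + min(M2 times) = 36 + 4 = 40
LB2 = min(M1 times) + sum(M2 times) = 2 + 40 = 42
Lower bound = max(LB1, LB2) = max(40, 42) = 42

42


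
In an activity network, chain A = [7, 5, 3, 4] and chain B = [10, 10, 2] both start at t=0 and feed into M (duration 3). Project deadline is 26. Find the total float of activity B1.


Forward pass: ES(B1) = sum of predecessors on chain B = 0
EF = ES + duration = 0 + 10 = 10
Backward pass: LF(M) = deadline = 26; LS(M) = 26 - 3 = 23
LF(B1) = LS(M) - sum(successors on chain B) = 23 - 12 = 11
LS = LF - duration = 11 - 10 = 1
Total float = LS - ES = 1 - 0 = 1

1


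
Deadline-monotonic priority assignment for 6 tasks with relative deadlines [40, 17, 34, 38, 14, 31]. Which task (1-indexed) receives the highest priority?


Sort tasks by relative deadline (ascending):
  Task 5: deadline = 14
  Task 2: deadline = 17
  Task 6: deadline = 31
  Task 3: deadline = 34
  Task 4: deadline = 38
  Task 1: deadline = 40
Priority order (highest first): [5, 2, 6, 3, 4, 1]
Highest priority task = 5

5


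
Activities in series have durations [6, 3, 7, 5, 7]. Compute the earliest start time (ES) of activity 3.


Activity 3 starts after activities 1 through 2 complete.
Predecessor durations: [6, 3]
ES = 6 + 3 = 9

9


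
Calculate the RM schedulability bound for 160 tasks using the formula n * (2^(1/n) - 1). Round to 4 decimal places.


Compute 2^(1/160) = 1.0043415673
Subtract 1: 1.0043415673 - 1 = 0.0043415673
Multiply by n: 160 * 0.0043415673 = 0.6946507680
Round to 4 dp: 0.6947

0.6947


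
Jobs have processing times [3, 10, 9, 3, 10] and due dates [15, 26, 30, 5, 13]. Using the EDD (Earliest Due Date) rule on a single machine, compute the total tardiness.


Sort by due date (EDD order): [(3, 5), (10, 13), (3, 15), (10, 26), (9, 30)]
Compute completion times and tardiness:
  Job 1: p=3, d=5, C=3, tardiness=max(0,3-5)=0
  Job 2: p=10, d=13, C=13, tardiness=max(0,13-13)=0
  Job 3: p=3, d=15, C=16, tardiness=max(0,16-15)=1
  Job 4: p=10, d=26, C=26, tardiness=max(0,26-26)=0
  Job 5: p=9, d=30, C=35, tardiness=max(0,35-30)=5
Total tardiness = 6

6


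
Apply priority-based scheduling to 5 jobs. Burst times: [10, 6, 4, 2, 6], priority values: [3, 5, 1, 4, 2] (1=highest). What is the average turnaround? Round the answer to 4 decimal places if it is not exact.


Sort by priority (ascending = highest first):
Order: [(1, 4), (2, 6), (3, 10), (4, 2), (5, 6)]
Completion times:
  Priority 1, burst=4, C=4
  Priority 2, burst=6, C=10
  Priority 3, burst=10, C=20
  Priority 4, burst=2, C=22
  Priority 5, burst=6, C=28
Average turnaround = 84/5 = 16.8

16.8


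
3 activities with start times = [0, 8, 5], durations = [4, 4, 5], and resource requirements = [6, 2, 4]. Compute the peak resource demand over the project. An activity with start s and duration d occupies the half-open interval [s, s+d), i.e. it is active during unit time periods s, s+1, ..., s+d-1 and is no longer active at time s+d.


Each activity i is active on [start_i, start_i + duration_i).
Compute total resource usage per time slot:
  t=0: active resources = [6], total = 6
  t=1: active resources = [6], total = 6
  t=2: active resources = [6], total = 6
  t=3: active resources = [6], total = 6
  t=4: active resources = [], total = 0
  t=5: active resources = [4], total = 4
  t=6: active resources = [4], total = 4
  t=7: active resources = [4], total = 4
  t=8: active resources = [2, 4], total = 6
  t=9: active resources = [2, 4], total = 6
  t=10: active resources = [2], total = 2
  t=11: active resources = [2], total = 2
Peak resource demand = 6

6
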